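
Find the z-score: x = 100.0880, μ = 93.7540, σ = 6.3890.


z = (100.0880 - 93.7540)/6.3890
= 6.3340/6.3890
= 0.9914

z = 0.9914


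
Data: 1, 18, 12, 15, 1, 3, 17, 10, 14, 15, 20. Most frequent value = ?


Frequencies: 1:2, 3:1, 10:1, 12:1, 14:1, 15:2, 17:1, 18:1, 20:1
Max frequency = 2
Mode = 1, 15

Mode = 1, 15


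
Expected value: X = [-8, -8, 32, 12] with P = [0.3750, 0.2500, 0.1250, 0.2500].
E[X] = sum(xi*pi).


E[X] = -8*0.3750 - 8*0.2500 + 32*0.1250 + 12*0.2500
= -3.0000 - 2.0000 + 4.0000 + 3.0000
= 2.0000

E[X] = 2.0000


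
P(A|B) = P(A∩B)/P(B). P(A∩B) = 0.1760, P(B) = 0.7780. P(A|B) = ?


P(A|B) = 0.1760/0.7780 = 0.2262

P(A|B) = 0.2262


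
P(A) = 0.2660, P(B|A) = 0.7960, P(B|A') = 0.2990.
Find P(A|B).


P(B) = P(B|A)*P(A) + P(B|A')*P(A')
= 0.7960*0.2660 + 0.2990*0.7340
= 0.211736 + 0.219466 = 0.431202
P(A|B) = 0.211736/0.431202 = 0.4910

P(A|B) = 0.4910


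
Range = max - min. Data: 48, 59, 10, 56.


Max = 59, Min = 10
Range = 59 - 10 = 49

Range = 49


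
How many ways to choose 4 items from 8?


C(8,4) = 8!/(4! × 4!)
= 40320/(24 × 24)
= 70

C(8,4) = 70


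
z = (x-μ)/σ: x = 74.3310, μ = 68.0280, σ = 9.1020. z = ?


z = (74.3310 - 68.0280)/9.1020
= 6.3030/9.1020
= 0.6925

z = 0.6925


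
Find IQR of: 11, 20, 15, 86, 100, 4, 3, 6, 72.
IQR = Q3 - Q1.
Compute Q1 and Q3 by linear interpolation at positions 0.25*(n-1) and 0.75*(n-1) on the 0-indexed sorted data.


Sorted: 3, 4, 6, 11, 15, 20, 72, 86, 100
Q1 (25th %ile) = 6.0000
Q3 (75th %ile) = 72.0000
IQR = 72.0000 - 6.0000 = 66.0000

IQR = 66.0000


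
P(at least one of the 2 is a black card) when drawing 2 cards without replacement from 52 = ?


P(at least one) = 1 - P(none)
P(none) = (26/52) × (25/51) = 0.245098
P(at least one) = 1 - 0.245098 = 0.7549

P = 0.7549


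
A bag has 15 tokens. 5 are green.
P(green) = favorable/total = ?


P = 5/15 = 0.3333

P = 0.3333


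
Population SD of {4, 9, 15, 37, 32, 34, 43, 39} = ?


Mean = 26.6250
Variance = 196.2344
SD = sqrt(196.2344) = 14.0084

SD = 14.0084


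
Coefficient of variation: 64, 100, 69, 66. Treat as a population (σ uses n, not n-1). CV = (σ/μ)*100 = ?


Mean = 74.7500
SD = 14.6863
CV = (14.6863/74.7500)*100 = 19.6472%

CV = 19.6472%


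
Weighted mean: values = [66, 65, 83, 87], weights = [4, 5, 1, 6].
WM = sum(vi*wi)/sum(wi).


Numerator = 66*4 + 65*5 + 83*1 + 87*6 = 1194
Denominator = 4 + 5 + 1 + 6 = 16
WM = 1194/16 = 74.6250

WM = 74.6250


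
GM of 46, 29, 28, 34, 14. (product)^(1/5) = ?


Product = 46 × 29 × 28 × 34 × 14 = 17779552
GM = 17779552^(1/5) = 28.1828

GM = 28.1828


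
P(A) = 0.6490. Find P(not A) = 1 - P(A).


P(not A) = 1 - 0.6490 = 0.3510

P(not A) = 0.3510


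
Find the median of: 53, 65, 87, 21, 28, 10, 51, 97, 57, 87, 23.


Sorted: 10, 21, 23, 28, 51, 53, 57, 65, 87, 87, 97
n = 11 (odd)
Middle value = 53

Median = 53


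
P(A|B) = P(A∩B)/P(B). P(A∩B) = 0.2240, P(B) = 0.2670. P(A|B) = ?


P(A|B) = 0.2240/0.2670 = 0.8390

P(A|B) = 0.8390


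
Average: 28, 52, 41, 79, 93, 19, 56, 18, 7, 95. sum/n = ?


Sum = 28 + 52 + 41 + 79 + 93 + 19 + 56 + 18 + 7 + 95 = 488
n = 10
Mean = 488/10 = 48.8000

Mean = 48.8000


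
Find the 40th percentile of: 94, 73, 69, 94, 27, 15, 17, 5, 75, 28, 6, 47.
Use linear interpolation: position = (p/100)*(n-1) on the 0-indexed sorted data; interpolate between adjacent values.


Sorted: 5, 6, 15, 17, 27, 28, 47, 69, 73, 75, 94, 94
n = 12
Index = 40/100 * 11 = 4.4000
Lower = data[4] = 27, Upper = data[5] = 28
P40 = 27 + 0.4000*(1) = 27.4000

P40 = 27.4000


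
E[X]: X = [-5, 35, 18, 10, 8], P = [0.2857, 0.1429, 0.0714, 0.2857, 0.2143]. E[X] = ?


E[X] = -5*0.2857 + 35*0.1429 + 18*0.0714 + 10*0.2857 + 8*0.2143
= -1.4285 + 5.0015 + 1.2852 + 2.8570 + 1.7144
= 9.4296

E[X] = 9.4296


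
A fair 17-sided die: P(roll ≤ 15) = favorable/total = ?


Favorable outcomes (roll ≤ 15): 15
Total outcomes = 17
P = 15/17 = 0.8824

P = 0.8824


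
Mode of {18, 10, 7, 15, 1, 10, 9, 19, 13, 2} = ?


Frequencies: 1:1, 2:1, 7:1, 9:1, 10:2, 13:1, 15:1, 18:1, 19:1
Max frequency = 2
Mode = 10

Mode = 10


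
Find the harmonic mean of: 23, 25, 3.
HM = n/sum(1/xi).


Sum of reciprocals = 1/23 + 1/25 + 1/3 = 0.416812
HM = 3/0.416812 = 7.1975

HM = 7.1975


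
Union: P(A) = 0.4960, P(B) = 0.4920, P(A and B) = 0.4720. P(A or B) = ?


P(A∪B) = 0.4960 + 0.4920 - 0.4720
= 0.9880 - 0.4720
= 0.5160

P(A∪B) = 0.5160


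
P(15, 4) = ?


P(15,4) = 15!/11!
= 1307674368000/39916800
= 32760

P(15,4) = 32760


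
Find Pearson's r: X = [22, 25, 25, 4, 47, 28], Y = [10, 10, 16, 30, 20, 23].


Mean X = 25.1667, Mean Y = 18.1667
SD X = 12.535505, SD Y = 7.127802
Cov = -28.194444
r = -28.194444/(12.535505*7.127802) = -0.3155

r = -0.3155


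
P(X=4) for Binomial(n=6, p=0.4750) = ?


C(6,4) = 15
p^4 = 0.050907
(1-p)^2 = 0.275625
P = 15 * 0.050907 * 0.275625 = 0.2105

P(X=4) = 0.2105


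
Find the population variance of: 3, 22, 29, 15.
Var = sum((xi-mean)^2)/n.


Mean = 17.2500
Squared deviations: 203.0625, 22.5625, 138.0625, 5.0625
Sum = 368.7500
Variance = 368.7500/4 = 92.1875

Variance = 92.1875


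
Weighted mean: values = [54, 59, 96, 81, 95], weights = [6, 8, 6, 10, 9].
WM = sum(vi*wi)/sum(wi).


Numerator = 54*6 + 59*8 + 96*6 + 81*10 + 95*9 = 3037
Denominator = 6 + 8 + 6 + 10 + 9 = 39
WM = 3037/39 = 77.8718

WM = 77.8718


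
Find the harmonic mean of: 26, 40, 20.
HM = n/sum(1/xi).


Sum of reciprocals = 1/26 + 1/40 + 1/20 = 0.113462
HM = 3/0.113462 = 26.4407

HM = 26.4407


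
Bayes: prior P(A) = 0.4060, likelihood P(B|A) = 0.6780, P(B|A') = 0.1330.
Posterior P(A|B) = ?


P(B) = P(B|A)*P(A) + P(B|A')*P(A')
= 0.6780*0.4060 + 0.1330*0.5940
= 0.275268 + 0.079002 = 0.354270
P(A|B) = 0.275268/0.354270 = 0.7770

P(A|B) = 0.7770


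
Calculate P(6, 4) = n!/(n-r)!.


P(6,4) = 6!/2!
= 720/2
= 360

P(6,4) = 360


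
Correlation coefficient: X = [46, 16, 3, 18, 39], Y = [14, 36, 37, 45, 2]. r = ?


Mean X = 24.4000, Mean Y = 26.8000
SD X = 15.806328, SD Y = 16.117072
Cov = -210.120000
r = -210.120000/(15.806328*16.117072) = -0.8248

r = -0.8248


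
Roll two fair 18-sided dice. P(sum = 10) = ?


Total outcomes = 18×18 = 324
Favorable (sum = 10): 9
P = 9/324 = 0.0278

P = 0.0278


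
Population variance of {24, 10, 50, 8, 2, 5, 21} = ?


Mean = 17.1429
Squared deviations: 47.0204, 51.0204, 1079.5918, 83.5918, 229.3061, 147.4490, 14.8776
Sum = 1652.8571
Variance = 1652.8571/7 = 236.1224

Variance = 236.1224


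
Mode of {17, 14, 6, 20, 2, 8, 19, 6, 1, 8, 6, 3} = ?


Frequencies: 1:1, 2:1, 3:1, 6:3, 8:2, 14:1, 17:1, 19:1, 20:1
Max frequency = 3
Mode = 6

Mode = 6


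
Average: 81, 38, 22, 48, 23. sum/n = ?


Sum = 81 + 38 + 22 + 48 + 23 = 212
n = 5
Mean = 212/5 = 42.4000

Mean = 42.4000


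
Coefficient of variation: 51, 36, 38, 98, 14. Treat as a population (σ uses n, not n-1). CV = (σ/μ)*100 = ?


Mean = 47.4000
SD = 27.9542
CV = (27.9542/47.4000)*100 = 58.9752%

CV = 58.9752%


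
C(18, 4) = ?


C(18,4) = 18!/(4! × 14!)
= 6402373705728000/(24 × 87178291200)
= 3060

C(18,4) = 3060


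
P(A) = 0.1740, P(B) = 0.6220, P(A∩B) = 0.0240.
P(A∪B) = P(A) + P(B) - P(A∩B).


P(A∪B) = 0.1740 + 0.6220 - 0.0240
= 0.7960 - 0.0240
= 0.7720

P(A∪B) = 0.7720


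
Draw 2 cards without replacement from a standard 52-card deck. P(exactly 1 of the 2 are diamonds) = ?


Hypergeometric: P(X=1) = C(13,1)·C(39,1) / C(52,2)
= 13 × 39 / 1326
= 507/1326 = 0.3824

P = 0.3824


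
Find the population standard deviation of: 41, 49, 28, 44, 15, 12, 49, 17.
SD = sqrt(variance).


Mean = 31.8750
Variance = 216.6094
SD = sqrt(216.6094) = 14.7177

SD = 14.7177


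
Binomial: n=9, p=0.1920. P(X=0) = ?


C(9,0) = 1
p^0 = 1.000000
(1-p)^9 = 0.146792
P = 1 * 1.000000 * 0.146792 = 0.1468

P(X=0) = 0.1468


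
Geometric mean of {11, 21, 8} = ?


Product = 11 × 21 × 8 = 1848
GM = 1848^(1/3) = 12.2716

GM = 12.2716


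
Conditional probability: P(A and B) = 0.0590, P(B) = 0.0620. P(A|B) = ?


P(A|B) = 0.0590/0.0620 = 0.9516

P(A|B) = 0.9516


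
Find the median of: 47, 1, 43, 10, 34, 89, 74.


Sorted: 1, 10, 34, 43, 47, 74, 89
n = 7 (odd)
Middle value = 43

Median = 43


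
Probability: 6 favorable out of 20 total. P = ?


P = 6/20 = 0.3000

P = 0.3000


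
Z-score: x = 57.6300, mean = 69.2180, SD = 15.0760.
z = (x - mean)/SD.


z = (57.6300 - 69.2180)/15.0760
= -11.5880/15.0760
= -0.7686

z = -0.7686


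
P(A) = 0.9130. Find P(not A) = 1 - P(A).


P(not A) = 1 - 0.9130 = 0.0870

P(not A) = 0.0870


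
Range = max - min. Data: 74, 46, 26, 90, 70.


Max = 90, Min = 26
Range = 90 - 26 = 64

Range = 64


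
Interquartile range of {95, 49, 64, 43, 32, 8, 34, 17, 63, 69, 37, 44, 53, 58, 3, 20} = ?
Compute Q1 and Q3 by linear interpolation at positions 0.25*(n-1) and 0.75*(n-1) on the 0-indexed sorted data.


Sorted: 3, 8, 17, 20, 32, 34, 37, 43, 44, 49, 53, 58, 63, 64, 69, 95
Q1 (25th %ile) = 29.0000
Q3 (75th %ile) = 59.2500
IQR = 59.2500 - 29.0000 = 30.2500

IQR = 30.2500


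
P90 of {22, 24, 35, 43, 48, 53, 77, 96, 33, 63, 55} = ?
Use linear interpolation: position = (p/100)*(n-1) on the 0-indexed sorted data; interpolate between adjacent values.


Sorted: 22, 24, 33, 35, 43, 48, 53, 55, 63, 77, 96
n = 11
Index = 90/100 * 10 = 9.0000
Lower = data[9] = 77, Upper = data[10] = 96
P90 = 77 + 0*(19) = 77.0000

P90 = 77.0000


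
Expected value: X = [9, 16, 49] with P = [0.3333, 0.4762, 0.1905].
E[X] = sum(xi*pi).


E[X] = 9*0.3333 + 16*0.4762 + 49*0.1905
= 2.9997 + 7.6192 + 9.3345
= 19.9534

E[X] = 19.9534


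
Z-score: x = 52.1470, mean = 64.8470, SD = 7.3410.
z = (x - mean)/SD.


z = (52.1470 - 64.8470)/7.3410
= -12.7000/7.3410
= -1.7300

z = -1.7300


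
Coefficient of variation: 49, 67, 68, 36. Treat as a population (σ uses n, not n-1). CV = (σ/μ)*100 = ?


Mean = 55.0000
SD = 13.3229
CV = (13.3229/55.0000)*100 = 24.2235%

CV = 24.2235%


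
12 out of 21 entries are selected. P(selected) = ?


P = 12/21 = 0.5714

P = 0.5714


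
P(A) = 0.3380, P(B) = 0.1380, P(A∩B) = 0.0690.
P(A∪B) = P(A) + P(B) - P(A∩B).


P(A∪B) = 0.3380 + 0.1380 - 0.0690
= 0.4760 - 0.0690
= 0.4070

P(A∪B) = 0.4070


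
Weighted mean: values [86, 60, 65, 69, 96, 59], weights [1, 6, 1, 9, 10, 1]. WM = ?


Numerator = 86*1 + 60*6 + 65*1 + 69*9 + 96*10 + 59*1 = 2151
Denominator = 1 + 6 + 1 + 9 + 10 + 1 = 28
WM = 2151/28 = 76.8214

WM = 76.8214


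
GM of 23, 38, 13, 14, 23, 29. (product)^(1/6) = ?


Product = 23 × 38 × 13 × 14 × 23 × 29 = 106098356
GM = 106098356^(1/6) = 21.7580

GM = 21.7580


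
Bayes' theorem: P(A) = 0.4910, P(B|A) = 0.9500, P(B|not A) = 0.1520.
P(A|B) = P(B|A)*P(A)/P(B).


P(B) = P(B|A)*P(A) + P(B|A')*P(A')
= 0.9500*0.4910 + 0.1520*0.5090
= 0.466450 + 0.077368 = 0.543818
P(A|B) = 0.466450/0.543818 = 0.8577

P(A|B) = 0.8577


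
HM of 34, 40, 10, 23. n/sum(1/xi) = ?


Sum of reciprocals = 1/34 + 1/40 + 1/10 + 1/23 = 0.197890
HM = 4/0.197890 = 20.2132

HM = 20.2132


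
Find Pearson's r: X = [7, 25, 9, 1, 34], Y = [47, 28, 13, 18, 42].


Mean X = 15.2000, Mean Y = 29.6000
SD X = 12.302845, SD Y = 13.184840
Cov = 68.480000
r = 68.480000/(12.302845*13.184840) = 0.4222

r = 0.4222


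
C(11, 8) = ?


C(11,8) = 11!/(8! × 3!)
= 39916800/(40320 × 6)
= 165

C(11,8) = 165


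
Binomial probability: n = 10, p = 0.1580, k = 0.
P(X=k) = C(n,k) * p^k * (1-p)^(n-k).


C(10,0) = 1
p^0 = 1.000000
(1-p)^10 = 0.179110
P = 1 * 1.000000 * 0.179110 = 0.1791

P(X=0) = 0.1791


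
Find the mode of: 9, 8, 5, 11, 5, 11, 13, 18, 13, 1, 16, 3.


Frequencies: 1:1, 3:1, 5:2, 8:1, 9:1, 11:2, 13:2, 16:1, 18:1
Max frequency = 2
Mode = 5, 11, 13

Mode = 5, 11, 13


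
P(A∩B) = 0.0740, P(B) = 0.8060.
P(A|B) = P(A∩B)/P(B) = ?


P(A|B) = 0.0740/0.8060 = 0.0918

P(A|B) = 0.0918


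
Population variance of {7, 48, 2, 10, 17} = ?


Mean = 16.8000
Squared deviations: 96.0400, 973.4400, 219.0400, 46.2400, 0.0400
Sum = 1334.8000
Variance = 1334.8000/5 = 266.9600

Variance = 266.9600


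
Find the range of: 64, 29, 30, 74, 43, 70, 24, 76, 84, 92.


Max = 92, Min = 24
Range = 92 - 24 = 68

Range = 68


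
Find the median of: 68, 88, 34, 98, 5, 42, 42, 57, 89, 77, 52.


Sorted: 5, 34, 42, 42, 52, 57, 68, 77, 88, 89, 98
n = 11 (odd)
Middle value = 57

Median = 57


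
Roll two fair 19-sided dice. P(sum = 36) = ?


Total outcomes = 19×19 = 361
Favorable (sum = 36): 3
P = 3/361 = 0.0083

P = 0.0083


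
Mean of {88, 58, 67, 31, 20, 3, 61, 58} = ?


Sum = 88 + 58 + 67 + 31 + 20 + 3 + 61 + 58 = 386
n = 8
Mean = 386/8 = 48.2500

Mean = 48.2500


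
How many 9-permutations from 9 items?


P(9,9) = 9!/0!
= 362880/1
= 362880

P(9,9) = 362880


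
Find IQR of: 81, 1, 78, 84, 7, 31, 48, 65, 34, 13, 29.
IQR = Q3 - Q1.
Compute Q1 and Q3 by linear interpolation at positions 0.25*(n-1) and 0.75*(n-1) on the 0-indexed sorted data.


Sorted: 1, 7, 13, 29, 31, 34, 48, 65, 78, 81, 84
Q1 (25th %ile) = 21.0000
Q3 (75th %ile) = 71.5000
IQR = 71.5000 - 21.0000 = 50.5000

IQR = 50.5000


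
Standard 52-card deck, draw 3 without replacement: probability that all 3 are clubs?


P(all clubs) = (13/52) × (12/51) × (11/50)
= 0.0129

P = 0.0129


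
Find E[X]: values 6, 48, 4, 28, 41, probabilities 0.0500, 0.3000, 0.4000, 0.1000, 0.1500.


E[X] = 6*0.0500 + 48*0.3000 + 4*0.4000 + 28*0.1000 + 41*0.1500
= 0.3000 + 14.4000 + 1.6000 + 2.8000 + 6.1500
= 25.2500

E[X] = 25.2500


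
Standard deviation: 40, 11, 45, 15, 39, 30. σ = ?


Mean = 30.0000
Variance = 165.3333
SD = sqrt(165.3333) = 12.8582

SD = 12.8582


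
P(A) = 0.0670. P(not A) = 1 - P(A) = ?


P(not A) = 1 - 0.0670 = 0.9330

P(not A) = 0.9330


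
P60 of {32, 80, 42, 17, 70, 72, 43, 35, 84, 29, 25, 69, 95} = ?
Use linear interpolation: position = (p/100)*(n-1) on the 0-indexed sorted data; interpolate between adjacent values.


Sorted: 17, 25, 29, 32, 35, 42, 43, 69, 70, 72, 80, 84, 95
n = 13
Index = 60/100 * 12 = 7.2000
Lower = data[7] = 69, Upper = data[8] = 70
P60 = 69 + 0.2000*(1) = 69.2000

P60 = 69.2000


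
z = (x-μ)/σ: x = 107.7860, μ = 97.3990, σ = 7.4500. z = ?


z = (107.7860 - 97.3990)/7.4500
= 10.3870/7.4500
= 1.3942

z = 1.3942


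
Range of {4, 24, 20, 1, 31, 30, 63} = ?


Max = 63, Min = 1
Range = 63 - 1 = 62

Range = 62


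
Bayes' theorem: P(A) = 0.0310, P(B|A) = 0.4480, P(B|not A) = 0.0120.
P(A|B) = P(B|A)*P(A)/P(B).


P(B) = P(B|A)*P(A) + P(B|A')*P(A')
= 0.4480*0.0310 + 0.0120*0.9690
= 0.013888 + 0.011628 = 0.025516
P(A|B) = 0.013888/0.025516 = 0.5443

P(A|B) = 0.5443


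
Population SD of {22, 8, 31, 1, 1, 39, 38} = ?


Mean = 20.0000
Variance = 239.4286
SD = sqrt(239.4286) = 15.4735

SD = 15.4735


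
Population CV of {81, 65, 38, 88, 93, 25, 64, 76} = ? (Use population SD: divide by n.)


Mean = 66.2500
SD = 22.3816
CV = (22.3816/66.2500)*100 = 33.7836%

CV = 33.7836%


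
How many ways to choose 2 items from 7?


C(7,2) = 7!/(2! × 5!)
= 5040/(2 × 120)
= 21

C(7,2) = 21


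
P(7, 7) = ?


P(7,7) = 7!/0!
= 5040/1
= 5040

P(7,7) = 5040


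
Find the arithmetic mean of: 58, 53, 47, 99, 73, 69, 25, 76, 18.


Sum = 58 + 53 + 47 + 99 + 73 + 69 + 25 + 76 + 18 = 518
n = 9
Mean = 518/9 = 57.5556

Mean = 57.5556


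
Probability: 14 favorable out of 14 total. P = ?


P = 14/14 = 1.0000

P = 1.0000


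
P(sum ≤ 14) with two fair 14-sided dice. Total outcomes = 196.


Total outcomes = 14×14 = 196
Favorable (sum ≤ 14): 91
P = 91/196 = 0.4643

P = 0.4643


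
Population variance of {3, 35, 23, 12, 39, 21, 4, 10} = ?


Mean = 18.3750
Squared deviations: 236.3906, 276.3906, 21.3906, 40.6406, 425.3906, 6.8906, 206.6406, 70.1406
Sum = 1283.8750
Variance = 1283.8750/8 = 160.4844

Variance = 160.4844


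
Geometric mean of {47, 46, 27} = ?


Product = 47 × 46 × 27 = 58374
GM = 58374^(1/3) = 38.7918

GM = 38.7918


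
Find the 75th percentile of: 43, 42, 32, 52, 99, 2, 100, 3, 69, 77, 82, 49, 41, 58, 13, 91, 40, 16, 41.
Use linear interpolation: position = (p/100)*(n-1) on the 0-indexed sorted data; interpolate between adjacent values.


Sorted: 2, 3, 13, 16, 32, 40, 41, 41, 42, 43, 49, 52, 58, 69, 77, 82, 91, 99, 100
n = 19
Index = 75/100 * 18 = 13.5000
Lower = data[13] = 69, Upper = data[14] = 77
P75 = 69 + 0.5000*(8) = 73.0000

P75 = 73.0000


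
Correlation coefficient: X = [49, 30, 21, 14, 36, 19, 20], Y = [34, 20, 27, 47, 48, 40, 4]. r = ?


Mean X = 27.0000, Mean Y = 31.4286
SD X = 11.288426, SD Y = 14.637107
Cov = 17.000000
r = 17.000000/(11.288426*14.637107) = 0.1029

r = 0.1029


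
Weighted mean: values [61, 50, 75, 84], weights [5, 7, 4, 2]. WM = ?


Numerator = 61*5 + 50*7 + 75*4 + 84*2 = 1123
Denominator = 5 + 7 + 4 + 2 = 18
WM = 1123/18 = 62.3889

WM = 62.3889


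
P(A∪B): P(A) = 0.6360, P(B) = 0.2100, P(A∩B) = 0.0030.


P(A∪B) = 0.6360 + 0.2100 - 0.0030
= 0.8460 - 0.0030
= 0.8430

P(A∪B) = 0.8430


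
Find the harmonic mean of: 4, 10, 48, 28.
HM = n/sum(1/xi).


Sum of reciprocals = 1/4 + 1/10 + 1/48 + 1/28 = 0.406548
HM = 4/0.406548 = 9.8389

HM = 9.8389


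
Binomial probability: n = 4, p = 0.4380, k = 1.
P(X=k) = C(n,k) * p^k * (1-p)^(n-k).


C(4,1) = 4
p^1 = 0.438000
(1-p)^3 = 0.177504
P = 4 * 0.438000 * 0.177504 = 0.3110

P(X=1) = 0.3110


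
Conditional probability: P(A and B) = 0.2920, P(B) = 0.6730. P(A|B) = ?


P(A|B) = 0.2920/0.6730 = 0.4339

P(A|B) = 0.4339


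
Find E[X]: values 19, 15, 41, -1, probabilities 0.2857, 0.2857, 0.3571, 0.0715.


E[X] = 19*0.2857 + 15*0.2857 + 41*0.3571 - 1*0.0715
= 5.4283 + 4.2855 + 14.6411 - 0.0715
= 24.2834

E[X] = 24.2834


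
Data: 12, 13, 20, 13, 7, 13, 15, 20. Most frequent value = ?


Frequencies: 7:1, 12:1, 13:3, 15:1, 20:2
Max frequency = 3
Mode = 13

Mode = 13


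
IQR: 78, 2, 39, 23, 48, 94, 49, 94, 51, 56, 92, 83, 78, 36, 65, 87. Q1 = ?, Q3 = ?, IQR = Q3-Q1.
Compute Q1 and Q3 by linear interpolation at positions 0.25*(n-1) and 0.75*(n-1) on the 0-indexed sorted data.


Sorted: 2, 23, 36, 39, 48, 49, 51, 56, 65, 78, 78, 83, 87, 92, 94, 94
Q1 (25th %ile) = 45.7500
Q3 (75th %ile) = 84.0000
IQR = 84.0000 - 45.7500 = 38.2500

IQR = 38.2500


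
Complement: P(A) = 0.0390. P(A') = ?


P(not A) = 1 - 0.0390 = 0.9610

P(not A) = 0.9610


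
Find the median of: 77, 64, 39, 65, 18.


Sorted: 18, 39, 64, 65, 77
n = 5 (odd)
Middle value = 64

Median = 64


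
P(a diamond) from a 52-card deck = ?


13 diamonds in 52 cards
P = 13/52 = 0.2500

P = 0.2500


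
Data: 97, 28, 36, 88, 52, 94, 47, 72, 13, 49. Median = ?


Sorted: 13, 28, 36, 47, 49, 52, 72, 88, 94, 97
n = 10 (even)
Middle values: 49 and 52
Median = (49+52)/2 = 50.5000

Median = 50.5000


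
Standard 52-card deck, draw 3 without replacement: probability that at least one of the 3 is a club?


P(at least one) = 1 - P(none)
P(none) = (39/52) × (38/51) × (37/50) = 0.413529
P(at least one) = 1 - 0.413529 = 0.5865

P = 0.5865


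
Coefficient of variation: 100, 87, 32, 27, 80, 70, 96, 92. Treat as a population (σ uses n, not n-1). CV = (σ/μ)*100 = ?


Mean = 73.0000
SD = 26.6224
CV = (26.6224/73.0000)*100 = 36.4690%

CV = 36.4690%


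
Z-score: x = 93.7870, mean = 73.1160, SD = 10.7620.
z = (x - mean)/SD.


z = (93.7870 - 73.1160)/10.7620
= 20.6710/10.7620
= 1.9207

z = 1.9207


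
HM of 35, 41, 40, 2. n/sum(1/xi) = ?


Sum of reciprocals = 1/35 + 1/41 + 1/40 + 1/2 = 0.577962
HM = 4/0.577962 = 6.9209

HM = 6.9209


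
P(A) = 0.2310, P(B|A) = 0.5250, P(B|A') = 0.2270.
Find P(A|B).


P(B) = P(B|A)*P(A) + P(B|A')*P(A')
= 0.5250*0.2310 + 0.2270*0.7690
= 0.121275 + 0.174563 = 0.295838
P(A|B) = 0.121275/0.295838 = 0.4099

P(A|B) = 0.4099


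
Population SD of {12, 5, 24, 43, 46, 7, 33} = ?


Mean = 24.2857
Variance = 245.6327
SD = sqrt(245.6327) = 15.6727

SD = 15.6727


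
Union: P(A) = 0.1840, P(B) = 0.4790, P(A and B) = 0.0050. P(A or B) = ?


P(A∪B) = 0.1840 + 0.4790 - 0.0050
= 0.6630 - 0.0050
= 0.6580

P(A∪B) = 0.6580


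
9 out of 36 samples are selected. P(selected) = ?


P = 9/36 = 0.2500

P = 0.2500


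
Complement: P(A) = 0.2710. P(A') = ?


P(not A) = 1 - 0.2710 = 0.7290

P(not A) = 0.7290


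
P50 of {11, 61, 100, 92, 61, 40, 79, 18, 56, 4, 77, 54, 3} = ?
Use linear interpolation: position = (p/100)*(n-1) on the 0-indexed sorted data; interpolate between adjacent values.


Sorted: 3, 4, 11, 18, 40, 54, 56, 61, 61, 77, 79, 92, 100
n = 13
Index = 50/100 * 12 = 6.0000
Lower = data[6] = 56, Upper = data[7] = 61
P50 = 56 + 0*(5) = 56.0000

P50 = 56.0000


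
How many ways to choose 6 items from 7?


C(7,6) = 7!/(6! × 1!)
= 5040/(720 × 1)
= 7

C(7,6) = 7


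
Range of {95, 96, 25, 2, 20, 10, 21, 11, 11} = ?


Max = 96, Min = 2
Range = 96 - 2 = 94

Range = 94


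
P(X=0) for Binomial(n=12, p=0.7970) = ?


C(12,0) = 1
p^0 = 1.000000
(1-p)^12 = 4.897252e-09
P = 1 * 1.000000 * 4.897252e-09 = 4.8973e-09

P(X=0) = 4.8973e-09


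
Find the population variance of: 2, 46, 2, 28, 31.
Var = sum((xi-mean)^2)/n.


Mean = 21.8000
Squared deviations: 392.0400, 585.6400, 392.0400, 38.4400, 84.6400
Sum = 1492.8000
Variance = 1492.8000/5 = 298.5600

Variance = 298.5600


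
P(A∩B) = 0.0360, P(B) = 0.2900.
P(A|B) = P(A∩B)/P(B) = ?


P(A|B) = 0.0360/0.2900 = 0.1241

P(A|B) = 0.1241


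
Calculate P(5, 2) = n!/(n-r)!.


P(5,2) = 5!/3!
= 120/6
= 20

P(5,2) = 20


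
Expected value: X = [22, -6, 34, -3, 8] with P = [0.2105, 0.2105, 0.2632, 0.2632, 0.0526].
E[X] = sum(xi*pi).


E[X] = 22*0.2105 - 6*0.2105 + 34*0.2632 - 3*0.2632 + 8*0.0526
= 4.6310 - 1.2630 + 8.9488 - 0.7896 + 0.4208
= 11.9480

E[X] = 11.9480


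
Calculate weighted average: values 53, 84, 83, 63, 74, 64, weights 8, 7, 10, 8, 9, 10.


Numerator = 53*8 + 84*7 + 83*10 + 63*8 + 74*9 + 64*10 = 3652
Denominator = 8 + 7 + 10 + 8 + 9 + 10 = 52
WM = 3652/52 = 70.2308

WM = 70.2308


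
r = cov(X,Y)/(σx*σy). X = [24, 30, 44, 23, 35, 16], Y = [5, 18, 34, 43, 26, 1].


Mean X = 28.6667, Mean Y = 21.1667
SD X = 9.049248, SD Y = 14.960132
Cov = 71.722222
r = 71.722222/(9.049248*14.960132) = 0.5298

r = 0.5298


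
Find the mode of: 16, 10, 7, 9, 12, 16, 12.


Frequencies: 7:1, 9:1, 10:1, 12:2, 16:2
Max frequency = 2
Mode = 12, 16

Mode = 12, 16


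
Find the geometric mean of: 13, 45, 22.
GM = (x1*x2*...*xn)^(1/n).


Product = 13 × 45 × 22 = 12870
GM = 12870^(1/3) = 23.4347

GM = 23.4347


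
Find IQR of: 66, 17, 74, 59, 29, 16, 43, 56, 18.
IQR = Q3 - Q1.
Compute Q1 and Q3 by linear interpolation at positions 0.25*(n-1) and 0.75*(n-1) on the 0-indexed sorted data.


Sorted: 16, 17, 18, 29, 43, 56, 59, 66, 74
Q1 (25th %ile) = 18.0000
Q3 (75th %ile) = 59.0000
IQR = 59.0000 - 18.0000 = 41.0000

IQR = 41.0000


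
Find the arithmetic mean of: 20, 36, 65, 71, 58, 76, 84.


Sum = 20 + 36 + 65 + 71 + 58 + 76 + 84 = 410
n = 7
Mean = 410/7 = 58.5714

Mean = 58.5714


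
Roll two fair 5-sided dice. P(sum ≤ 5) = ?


Total outcomes = 5×5 = 25
Favorable (sum ≤ 5): 10
P = 10/25 = 0.4000

P = 0.4000


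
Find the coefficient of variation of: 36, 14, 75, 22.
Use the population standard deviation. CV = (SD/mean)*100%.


Mean = 36.7500
SD = 23.4454
CV = (23.4454/36.7500)*100 = 63.7970%

CV = 63.7970%


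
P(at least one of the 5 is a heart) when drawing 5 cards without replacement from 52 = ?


P(at least one) = 1 - P(none)
P(none) = (39/52) × (38/51) × (37/50) × (36/49) × (35/48) = 0.221534
P(at least one) = 1 - 0.221534 = 0.7785

P = 0.7785


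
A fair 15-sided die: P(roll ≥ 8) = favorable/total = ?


Favorable outcomes (roll ≥ 8): 8
Total outcomes = 15
P = 8/15 = 0.5333

P = 0.5333


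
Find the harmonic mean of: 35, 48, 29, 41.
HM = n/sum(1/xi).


Sum of reciprocals = 1/35 + 1/48 + 1/29 + 1/41 = 0.108278
HM = 4/0.108278 = 36.9420

HM = 36.9420


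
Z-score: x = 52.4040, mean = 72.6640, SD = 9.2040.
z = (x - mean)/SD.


z = (52.4040 - 72.6640)/9.2040
= -20.2600/9.2040
= -2.2012

z = -2.2012


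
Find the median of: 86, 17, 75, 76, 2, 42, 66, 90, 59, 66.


Sorted: 2, 17, 42, 59, 66, 66, 75, 76, 86, 90
n = 10 (even)
Middle values: 66 and 66
Median = (66+66)/2 = 66.0000

Median = 66.0000


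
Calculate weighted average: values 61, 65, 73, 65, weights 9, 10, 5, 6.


Numerator = 61*9 + 65*10 + 73*5 + 65*6 = 1954
Denominator = 9 + 10 + 5 + 6 = 30
WM = 1954/30 = 65.1333

WM = 65.1333


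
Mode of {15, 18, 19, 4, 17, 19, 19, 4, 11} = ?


Frequencies: 4:2, 11:1, 15:1, 17:1, 18:1, 19:3
Max frequency = 3
Mode = 19

Mode = 19


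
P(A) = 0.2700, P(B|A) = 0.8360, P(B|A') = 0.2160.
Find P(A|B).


P(B) = P(B|A)*P(A) + P(B|A')*P(A')
= 0.8360*0.2700 + 0.2160*0.7300
= 0.225720 + 0.157680 = 0.383400
P(A|B) = 0.225720/0.383400 = 0.5887

P(A|B) = 0.5887


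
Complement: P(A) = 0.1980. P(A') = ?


P(not A) = 1 - 0.1980 = 0.8020

P(not A) = 0.8020


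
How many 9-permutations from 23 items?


P(23,9) = 23!/14!
= 25852016738884976640000/87178291200
= 296541907200

P(23,9) = 296541907200


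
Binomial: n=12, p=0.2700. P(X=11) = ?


C(12,11) = 12
p^11 = 5.559061e-07
(1-p)^1 = 0.730000
P = 12 * 5.559061e-07 * 0.730000 = 4.8697e-06

P(X=11) = 4.8697e-06


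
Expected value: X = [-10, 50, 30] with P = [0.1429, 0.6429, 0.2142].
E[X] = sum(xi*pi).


E[X] = -10*0.1429 + 50*0.6429 + 30*0.2142
= -1.4290 + 32.1450 + 6.4260
= 37.1420

E[X] = 37.1420


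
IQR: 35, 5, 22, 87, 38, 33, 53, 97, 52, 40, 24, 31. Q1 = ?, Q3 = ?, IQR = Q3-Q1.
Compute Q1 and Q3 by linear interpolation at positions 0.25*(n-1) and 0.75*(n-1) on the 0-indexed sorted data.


Sorted: 5, 22, 24, 31, 33, 35, 38, 40, 52, 53, 87, 97
Q1 (25th %ile) = 29.2500
Q3 (75th %ile) = 52.2500
IQR = 52.2500 - 29.2500 = 23.0000

IQR = 23.0000


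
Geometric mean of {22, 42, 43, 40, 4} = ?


Product = 22 × 42 × 43 × 40 × 4 = 6357120
GM = 6357120^(1/5) = 22.9431

GM = 22.9431


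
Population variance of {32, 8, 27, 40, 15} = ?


Mean = 24.4000
Squared deviations: 57.7600, 268.9600, 6.7600, 243.3600, 88.3600
Sum = 665.2000
Variance = 665.2000/5 = 133.0400

Variance = 133.0400


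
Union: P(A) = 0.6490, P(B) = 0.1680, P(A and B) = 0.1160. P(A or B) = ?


P(A∪B) = 0.6490 + 0.1680 - 0.1160
= 0.8170 - 0.1160
= 0.7010

P(A∪B) = 0.7010


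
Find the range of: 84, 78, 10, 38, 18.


Max = 84, Min = 10
Range = 84 - 10 = 74

Range = 74


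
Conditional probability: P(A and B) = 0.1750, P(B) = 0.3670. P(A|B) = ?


P(A|B) = 0.1750/0.3670 = 0.4768

P(A|B) = 0.4768


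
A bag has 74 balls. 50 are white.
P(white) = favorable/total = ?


P = 50/74 = 0.6757

P = 0.6757


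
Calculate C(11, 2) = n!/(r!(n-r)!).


C(11,2) = 11!/(2! × 9!)
= 39916800/(2 × 362880)
= 55

C(11,2) = 55


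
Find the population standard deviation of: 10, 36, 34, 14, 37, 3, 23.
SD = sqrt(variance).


Mean = 22.4286
Variance = 161.9592
SD = sqrt(161.9592) = 12.7263

SD = 12.7263


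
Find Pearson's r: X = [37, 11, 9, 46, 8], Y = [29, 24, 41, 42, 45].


Mean X = 22.2000, Mean Y = 36.2000
SD X = 16.042444, SD Y = 8.182909
Cov = -4.040000
r = -4.040000/(16.042444*8.182909) = -0.0308

r = -0.0308


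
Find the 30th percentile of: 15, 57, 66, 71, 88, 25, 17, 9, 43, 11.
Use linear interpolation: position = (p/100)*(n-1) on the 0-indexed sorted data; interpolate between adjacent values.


Sorted: 9, 11, 15, 17, 25, 43, 57, 66, 71, 88
n = 10
Index = 30/100 * 9 = 2.7000
Lower = data[2] = 15, Upper = data[3] = 17
P30 = 15 + 0.7000*(2) = 16.4000

P30 = 16.4000


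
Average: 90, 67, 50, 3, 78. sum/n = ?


Sum = 90 + 67 + 50 + 3 + 78 = 288
n = 5
Mean = 288/5 = 57.6000

Mean = 57.6000


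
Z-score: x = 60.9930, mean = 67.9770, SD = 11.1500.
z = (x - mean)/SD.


z = (60.9930 - 67.9770)/11.1500
= -6.9840/11.1500
= -0.6264

z = -0.6264


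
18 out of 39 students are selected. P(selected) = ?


P = 18/39 = 0.4615

P = 0.4615


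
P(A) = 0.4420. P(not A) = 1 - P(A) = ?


P(not A) = 1 - 0.4420 = 0.5580

P(not A) = 0.5580


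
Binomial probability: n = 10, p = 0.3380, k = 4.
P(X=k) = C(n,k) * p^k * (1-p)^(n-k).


C(10,4) = 210
p^4 = 0.013052
(1-p)^6 = 0.084168
P = 210 * 0.013052 * 0.084168 = 0.2307

P(X=4) = 0.2307


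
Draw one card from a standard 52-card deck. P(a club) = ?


13 clubs in 52 cards
P = 13/52 = 0.2500

P = 0.2500


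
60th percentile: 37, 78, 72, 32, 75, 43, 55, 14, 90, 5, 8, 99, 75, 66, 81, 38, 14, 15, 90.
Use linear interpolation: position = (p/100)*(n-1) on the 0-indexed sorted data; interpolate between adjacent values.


Sorted: 5, 8, 14, 14, 15, 32, 37, 38, 43, 55, 66, 72, 75, 75, 78, 81, 90, 90, 99
n = 19
Index = 60/100 * 18 = 10.8000
Lower = data[10] = 66, Upper = data[11] = 72
P60 = 66 + 0.8000*(6) = 70.8000

P60 = 70.8000


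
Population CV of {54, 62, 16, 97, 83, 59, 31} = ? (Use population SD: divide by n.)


Mean = 57.4286
SD = 25.8283
CV = (25.8283/57.4286)*100 = 44.9747%

CV = 44.9747%


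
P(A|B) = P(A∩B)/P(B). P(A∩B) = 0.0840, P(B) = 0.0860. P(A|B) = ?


P(A|B) = 0.0840/0.0860 = 0.9767

P(A|B) = 0.9767


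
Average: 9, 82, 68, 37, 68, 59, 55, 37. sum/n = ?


Sum = 9 + 82 + 68 + 37 + 68 + 59 + 55 + 37 = 415
n = 8
Mean = 415/8 = 51.8750

Mean = 51.8750


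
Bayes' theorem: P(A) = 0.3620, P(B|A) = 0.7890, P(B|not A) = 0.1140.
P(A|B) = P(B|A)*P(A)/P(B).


P(B) = P(B|A)*P(A) + P(B|A')*P(A')
= 0.7890*0.3620 + 0.1140*0.6380
= 0.285618 + 0.072732 = 0.358350
P(A|B) = 0.285618/0.358350 = 0.7970

P(A|B) = 0.7970


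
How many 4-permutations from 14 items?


P(14,4) = 14!/10!
= 87178291200/3628800
= 24024

P(14,4) = 24024


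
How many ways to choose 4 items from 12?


C(12,4) = 12!/(4! × 8!)
= 479001600/(24 × 40320)
= 495

C(12,4) = 495


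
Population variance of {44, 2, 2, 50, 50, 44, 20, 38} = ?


Mean = 31.2500
Squared deviations: 162.5625, 855.5625, 855.5625, 351.5625, 351.5625, 162.5625, 126.5625, 45.5625
Sum = 2911.5000
Variance = 2911.5000/8 = 363.9375

Variance = 363.9375


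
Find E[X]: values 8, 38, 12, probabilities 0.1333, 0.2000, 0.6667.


E[X] = 8*0.1333 + 38*0.2000 + 12*0.6667
= 1.0664 + 7.6000 + 8.0004
= 16.6668

E[X] = 16.6668


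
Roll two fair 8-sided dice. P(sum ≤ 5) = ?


Total outcomes = 8×8 = 64
Favorable (sum ≤ 5): 10
P = 10/64 = 0.1562

P = 0.1562


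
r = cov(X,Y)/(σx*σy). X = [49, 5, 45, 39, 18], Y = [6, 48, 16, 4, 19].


Mean X = 31.2000, Mean Y = 18.6000
SD X = 16.904437, SD Y = 15.768323
Cov = -229.920000
r = -229.920000/(16.904437*15.768323) = -0.8626

r = -0.8626


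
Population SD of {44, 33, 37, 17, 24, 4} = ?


Mean = 26.5000
Variance = 176.9167
SD = sqrt(176.9167) = 13.3010

SD = 13.3010


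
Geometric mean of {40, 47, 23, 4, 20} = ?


Product = 40 × 47 × 23 × 4 × 20 = 3459200
GM = 3459200^(1/5) = 20.3140

GM = 20.3140


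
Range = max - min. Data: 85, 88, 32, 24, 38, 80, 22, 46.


Max = 88, Min = 22
Range = 88 - 22 = 66

Range = 66


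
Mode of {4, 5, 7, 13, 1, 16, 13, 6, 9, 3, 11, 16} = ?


Frequencies: 1:1, 3:1, 4:1, 5:1, 6:1, 7:1, 9:1, 11:1, 13:2, 16:2
Max frequency = 2
Mode = 13, 16

Mode = 13, 16


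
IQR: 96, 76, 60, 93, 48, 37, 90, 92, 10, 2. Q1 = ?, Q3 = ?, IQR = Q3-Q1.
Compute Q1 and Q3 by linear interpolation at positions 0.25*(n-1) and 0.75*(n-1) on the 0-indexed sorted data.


Sorted: 2, 10, 37, 48, 60, 76, 90, 92, 93, 96
Q1 (25th %ile) = 39.7500
Q3 (75th %ile) = 91.5000
IQR = 91.5000 - 39.7500 = 51.7500

IQR = 51.7500


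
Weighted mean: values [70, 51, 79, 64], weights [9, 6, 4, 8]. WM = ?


Numerator = 70*9 + 51*6 + 79*4 + 64*8 = 1764
Denominator = 9 + 6 + 4 + 8 = 27
WM = 1764/27 = 65.3333

WM = 65.3333


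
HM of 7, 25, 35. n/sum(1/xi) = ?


Sum of reciprocals = 1/7 + 1/25 + 1/35 = 0.211429
HM = 3/0.211429 = 14.1892

HM = 14.1892


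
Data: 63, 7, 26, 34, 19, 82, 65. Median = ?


Sorted: 7, 19, 26, 34, 63, 65, 82
n = 7 (odd)
Middle value = 34

Median = 34


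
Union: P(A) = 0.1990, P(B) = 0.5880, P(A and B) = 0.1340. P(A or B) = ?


P(A∪B) = 0.1990 + 0.5880 - 0.1340
= 0.7870 - 0.1340
= 0.6530

P(A∪B) = 0.6530


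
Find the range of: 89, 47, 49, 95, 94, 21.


Max = 95, Min = 21
Range = 95 - 21 = 74

Range = 74


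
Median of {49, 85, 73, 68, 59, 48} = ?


Sorted: 48, 49, 59, 68, 73, 85
n = 6 (even)
Middle values: 59 and 68
Median = (59+68)/2 = 63.5000

Median = 63.5000


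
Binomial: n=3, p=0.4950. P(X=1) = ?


C(3,1) = 3
p^1 = 0.495000
(1-p)^2 = 0.255025
P = 3 * 0.495000 * 0.255025 = 0.3787

P(X=1) = 0.3787


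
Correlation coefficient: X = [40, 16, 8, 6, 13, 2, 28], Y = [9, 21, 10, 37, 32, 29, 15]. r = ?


Mean X = 16.1429, Mean Y = 21.8571
SD X = 12.472009, SD Y = 10.259888
Cov = -82.551020
r = -82.551020/(12.472009*10.259888) = -0.6451

r = -0.6451


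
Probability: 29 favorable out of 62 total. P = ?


P = 29/62 = 0.4677

P = 0.4677


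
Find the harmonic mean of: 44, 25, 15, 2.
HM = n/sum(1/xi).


Sum of reciprocals = 1/44 + 1/25 + 1/15 + 1/2 = 0.629394
HM = 4/0.629394 = 6.3553

HM = 6.3553


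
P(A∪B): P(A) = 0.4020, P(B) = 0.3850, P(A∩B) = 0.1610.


P(A∪B) = 0.4020 + 0.3850 - 0.1610
= 0.7870 - 0.1610
= 0.6260

P(A∪B) = 0.6260


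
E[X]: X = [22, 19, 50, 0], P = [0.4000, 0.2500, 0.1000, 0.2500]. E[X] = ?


E[X] = 22*0.4000 + 19*0.2500 + 50*0.1000 + 0*0.2500
= 8.8000 + 4.7500 + 5.0000 + 0
= 18.5500

E[X] = 18.5500


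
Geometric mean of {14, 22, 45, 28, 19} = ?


Product = 14 × 22 × 45 × 28 × 19 = 7373520
GM = 7373520^(1/5) = 23.6339

GM = 23.6339


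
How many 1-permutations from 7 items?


P(7,1) = 7!/6!
= 5040/720
= 7

P(7,1) = 7


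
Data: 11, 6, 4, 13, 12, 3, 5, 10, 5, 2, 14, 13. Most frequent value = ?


Frequencies: 2:1, 3:1, 4:1, 5:2, 6:1, 10:1, 11:1, 12:1, 13:2, 14:1
Max frequency = 2
Mode = 5, 13

Mode = 5, 13


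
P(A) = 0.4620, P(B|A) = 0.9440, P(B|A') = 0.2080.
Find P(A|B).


P(B) = P(B|A)*P(A) + P(B|A')*P(A')
= 0.9440*0.4620 + 0.2080*0.5380
= 0.436128 + 0.111904 = 0.548032
P(A|B) = 0.436128/0.548032 = 0.7958

P(A|B) = 0.7958


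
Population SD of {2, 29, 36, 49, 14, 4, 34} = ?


Mean = 24.0000
Variance = 268.2857
SD = sqrt(268.2857) = 16.3794

SD = 16.3794


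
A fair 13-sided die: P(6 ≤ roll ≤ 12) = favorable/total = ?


Favorable outcomes (6 ≤ roll ≤ 12): 7
Total outcomes = 13
P = 7/13 = 0.5385

P = 0.5385


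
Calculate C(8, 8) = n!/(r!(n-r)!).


C(8,8) = 8!/(8! × 0!)
= 40320/(40320 × 1)
= 1

C(8,8) = 1


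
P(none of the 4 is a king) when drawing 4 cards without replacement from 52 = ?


P(no kings) = (48/52) × (47/51) × (46/50) × (45/49)
= 0.7187

P = 0.7187


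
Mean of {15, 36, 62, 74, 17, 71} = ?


Sum = 15 + 36 + 62 + 74 + 17 + 71 = 275
n = 6
Mean = 275/6 = 45.8333

Mean = 45.8333


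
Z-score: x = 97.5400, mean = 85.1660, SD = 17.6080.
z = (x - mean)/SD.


z = (97.5400 - 85.1660)/17.6080
= 12.3740/17.6080
= 0.7027

z = 0.7027


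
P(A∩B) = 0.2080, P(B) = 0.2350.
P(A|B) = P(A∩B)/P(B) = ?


P(A|B) = 0.2080/0.2350 = 0.8851

P(A|B) = 0.8851


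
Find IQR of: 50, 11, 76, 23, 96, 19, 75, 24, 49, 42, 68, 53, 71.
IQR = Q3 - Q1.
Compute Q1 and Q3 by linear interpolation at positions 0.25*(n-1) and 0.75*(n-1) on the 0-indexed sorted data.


Sorted: 11, 19, 23, 24, 42, 49, 50, 53, 68, 71, 75, 76, 96
Q1 (25th %ile) = 24.0000
Q3 (75th %ile) = 71.0000
IQR = 71.0000 - 24.0000 = 47.0000

IQR = 47.0000


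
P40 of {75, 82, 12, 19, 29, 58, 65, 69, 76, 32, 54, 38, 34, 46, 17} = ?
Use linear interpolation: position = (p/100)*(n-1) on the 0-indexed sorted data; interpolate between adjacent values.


Sorted: 12, 17, 19, 29, 32, 34, 38, 46, 54, 58, 65, 69, 75, 76, 82
n = 15
Index = 40/100 * 14 = 5.6000
Lower = data[5] = 34, Upper = data[6] = 38
P40 = 34 + 0.6000*(4) = 36.4000

P40 = 36.4000


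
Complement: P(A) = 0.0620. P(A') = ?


P(not A) = 1 - 0.0620 = 0.9380

P(not A) = 0.9380


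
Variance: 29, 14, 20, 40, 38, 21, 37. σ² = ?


Mean = 28.4286
Squared deviations: 0.3265, 208.1837, 71.0408, 133.8980, 91.6122, 55.1837, 73.4694
Sum = 633.7143
Variance = 633.7143/7 = 90.5306

Variance = 90.5306


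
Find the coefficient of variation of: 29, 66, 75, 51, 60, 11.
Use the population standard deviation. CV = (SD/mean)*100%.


Mean = 48.6667
SD = 22.1108
CV = (22.1108/48.6667)*100 = 45.4332%

CV = 45.4332%


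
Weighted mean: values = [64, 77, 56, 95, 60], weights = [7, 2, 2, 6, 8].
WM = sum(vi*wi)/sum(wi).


Numerator = 64*7 + 77*2 + 56*2 + 95*6 + 60*8 = 1764
Denominator = 7 + 2 + 2 + 6 + 8 = 25
WM = 1764/25 = 70.5600

WM = 70.5600


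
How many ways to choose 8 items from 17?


C(17,8) = 17!/(8! × 9!)
= 355687428096000/(40320 × 362880)
= 24310

C(17,8) = 24310


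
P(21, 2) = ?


P(21,2) = 21!/19!
= 51090942171709440000/121645100408832000
= 420

P(21,2) = 420


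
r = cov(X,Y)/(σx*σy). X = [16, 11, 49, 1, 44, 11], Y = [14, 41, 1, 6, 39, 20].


Mean X = 22.0000, Mean Y = 20.1667
SD X = 17.944358, SD Y = 15.247040
Cov = 0.666667
r = 0.666667/(17.944358*15.247040) = 0.0024

r = 0.0024


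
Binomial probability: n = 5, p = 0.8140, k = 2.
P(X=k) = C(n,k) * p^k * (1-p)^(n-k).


C(5,2) = 10
p^2 = 0.662596
(1-p)^3 = 0.006435
P = 10 * 0.662596 * 0.006435 = 0.0426

P(X=2) = 0.0426


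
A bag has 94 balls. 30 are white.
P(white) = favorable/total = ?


P = 30/94 = 0.3191

P = 0.3191


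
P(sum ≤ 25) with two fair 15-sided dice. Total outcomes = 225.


Total outcomes = 15×15 = 225
Favorable (sum ≤ 25): 210
P = 210/225 = 0.9333

P = 0.9333


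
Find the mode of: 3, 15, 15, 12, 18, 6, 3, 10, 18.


Frequencies: 3:2, 6:1, 10:1, 12:1, 15:2, 18:2
Max frequency = 2
Mode = 3, 15, 18

Mode = 3, 15, 18


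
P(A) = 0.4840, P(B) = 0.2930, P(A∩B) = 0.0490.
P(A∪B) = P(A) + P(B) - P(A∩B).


P(A∪B) = 0.4840 + 0.2930 - 0.0490
= 0.7770 - 0.0490
= 0.7280

P(A∪B) = 0.7280


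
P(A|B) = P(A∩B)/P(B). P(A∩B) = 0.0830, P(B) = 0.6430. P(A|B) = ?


P(A|B) = 0.0830/0.6430 = 0.1291

P(A|B) = 0.1291


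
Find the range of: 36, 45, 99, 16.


Max = 99, Min = 16
Range = 99 - 16 = 83

Range = 83


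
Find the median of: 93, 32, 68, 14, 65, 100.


Sorted: 14, 32, 65, 68, 93, 100
n = 6 (even)
Middle values: 65 and 68
Median = (65+68)/2 = 66.5000

Median = 66.5000


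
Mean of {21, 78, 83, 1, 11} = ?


Sum = 21 + 78 + 83 + 1 + 11 = 194
n = 5
Mean = 194/5 = 38.8000

Mean = 38.8000


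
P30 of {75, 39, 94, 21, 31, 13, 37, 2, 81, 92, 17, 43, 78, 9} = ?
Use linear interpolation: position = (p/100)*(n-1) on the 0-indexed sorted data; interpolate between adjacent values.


Sorted: 2, 9, 13, 17, 21, 31, 37, 39, 43, 75, 78, 81, 92, 94
n = 14
Index = 30/100 * 13 = 3.9000
Lower = data[3] = 17, Upper = data[4] = 21
P30 = 17 + 0.9000*(4) = 20.6000

P30 = 20.6000


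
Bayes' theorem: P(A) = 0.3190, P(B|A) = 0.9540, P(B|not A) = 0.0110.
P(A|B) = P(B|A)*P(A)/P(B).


P(B) = P(B|A)*P(A) + P(B|A')*P(A')
= 0.9540*0.3190 + 0.0110*0.6810
= 0.304326 + 0.007491 = 0.311817
P(A|B) = 0.304326/0.311817 = 0.9760

P(A|B) = 0.9760


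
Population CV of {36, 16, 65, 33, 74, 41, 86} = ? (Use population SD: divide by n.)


Mean = 50.1429
SD = 23.3570
CV = (23.3570/50.1429)*100 = 46.5810%

CV = 46.5810%
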